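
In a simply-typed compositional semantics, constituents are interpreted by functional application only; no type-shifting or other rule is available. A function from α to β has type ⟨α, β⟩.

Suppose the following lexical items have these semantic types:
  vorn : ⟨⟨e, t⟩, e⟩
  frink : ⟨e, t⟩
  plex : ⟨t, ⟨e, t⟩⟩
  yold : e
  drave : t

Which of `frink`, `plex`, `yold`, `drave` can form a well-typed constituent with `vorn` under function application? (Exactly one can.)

frink

frink — combines: vorn : ⟨⟨e, t⟩, e⟩ takes frink : ⟨e, t⟩ as argument, giving e.
plex : ⟨t, ⟨e, t⟩⟩ — neither side's domain matches the other.
yold : e — neither side's domain matches the other.
drave : t — neither side's domain matches the other.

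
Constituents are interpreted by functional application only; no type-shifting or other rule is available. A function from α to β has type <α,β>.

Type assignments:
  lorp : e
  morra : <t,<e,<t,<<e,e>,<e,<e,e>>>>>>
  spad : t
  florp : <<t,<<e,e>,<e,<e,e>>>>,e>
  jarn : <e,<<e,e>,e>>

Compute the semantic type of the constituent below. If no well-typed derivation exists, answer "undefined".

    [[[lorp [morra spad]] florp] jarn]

[morra spad]: functor morra : <t,<e,<t,<<e,e>,<e,<e,e>>>>>>, argument spad : t; result <e,<t,<<e,e>,<e,<e,e>>>>>.
[lorp [morra spad]]: functor [morra spad] : <e,<t,<<e,e>,<e,<e,e>>>>>, argument lorp : e; result <t,<<e,e>,<e,<e,e>>>>.
[[lorp [morra spad]] florp]: functor florp : <<t,<<e,e>,<e,<e,e>>>>,e>, argument [lorp [morra spad]] : <t,<<e,e>,<e,<e,e>>>>; result e.
[[[lorp [morra spad]] florp] jarn]: functor jarn : <e,<<e,e>,e>>, argument [[lorp [morra spad]] florp] : e; result <<e,e>,e>.

<<e,e>,e>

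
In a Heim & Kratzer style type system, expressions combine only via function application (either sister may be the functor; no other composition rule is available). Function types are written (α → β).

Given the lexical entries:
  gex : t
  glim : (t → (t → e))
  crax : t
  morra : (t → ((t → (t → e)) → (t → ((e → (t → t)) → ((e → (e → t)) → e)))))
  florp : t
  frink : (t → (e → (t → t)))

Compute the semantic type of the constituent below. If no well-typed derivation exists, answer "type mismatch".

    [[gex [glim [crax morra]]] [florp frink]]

[crax morra]: functor morra : (t → ((t → (t → e)) → (t → ((e → (t → t)) → ((e → (e → t)) → e))))), argument crax : t; result ((t → (t → e)) → (t → ((e → (t → t)) → ((e → (e → t)) → e)))).
[glim [crax morra]]: functor [crax morra] : ((t → (t → e)) → (t → ((e → (t → t)) → ((e → (e → t)) → e)))), argument glim : (t → (t → e)); result (t → ((e → (t → t)) → ((e → (e → t)) → e))).
[gex [glim [crax morra]]]: functor [glim [crax morra]] : (t → ((e → (t → t)) → ((e → (e → t)) → e))), argument gex : t; result ((e → (t → t)) → ((e → (e → t)) → e)).
[florp frink]: functor frink : (t → (e → (t → t))), argument florp : t; result (e → (t → t)).
[[gex [glim [crax morra]]] [florp frink]]: functor [gex [glim [crax morra]]] : ((e → (t → t)) → ((e → (e → t)) → e)), argument [florp frink] : (e → (t → t)); result ((e → (e → t)) → e).

((e → (e → t)) → e)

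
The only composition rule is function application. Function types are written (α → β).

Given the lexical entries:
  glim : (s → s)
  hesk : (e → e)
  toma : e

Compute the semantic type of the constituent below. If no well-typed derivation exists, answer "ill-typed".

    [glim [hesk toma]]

ill-typed

[hesk toma]: functor hesk : (e → e), argument toma : e; result e.
[glim [hesk toma]]: (s → s) with e — neither is a function whose domain matches the other; composition fails here.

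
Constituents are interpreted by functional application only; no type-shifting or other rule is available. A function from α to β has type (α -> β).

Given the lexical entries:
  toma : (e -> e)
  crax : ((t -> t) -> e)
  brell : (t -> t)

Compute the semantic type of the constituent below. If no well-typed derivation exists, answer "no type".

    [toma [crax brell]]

[crax brell] — crax of type ((t -> t) -> e) combines with brell of type (t -> t): type e.
[toma [crax brell]] — toma of type (e -> e) combines with [crax brell] of type e: type e.

e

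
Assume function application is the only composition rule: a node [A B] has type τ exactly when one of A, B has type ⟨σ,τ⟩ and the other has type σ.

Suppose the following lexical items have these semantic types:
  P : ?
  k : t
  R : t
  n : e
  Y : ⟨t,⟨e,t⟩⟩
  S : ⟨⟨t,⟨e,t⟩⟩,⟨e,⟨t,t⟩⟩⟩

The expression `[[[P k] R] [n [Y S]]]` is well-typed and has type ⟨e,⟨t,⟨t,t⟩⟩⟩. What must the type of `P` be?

At [[[P k] R] [n [Y S]]] (required: ⟨e,⟨t,⟨t,t⟩⟩⟩): [n [Y S]] is ⟨t,t⟩, which is not a function with range ⟨e,⟨t,⟨t,t⟩⟩⟩; hence [[P k] R] is the functor — type ⟨⟨t,t⟩,⟨e,⟨t,⟨t,t⟩⟩⟩⟩.
At [[P k] R] (required: ⟨⟨t,t⟩,⟨e,⟨t,⟨t,t⟩⟩⟩⟩): R is t, which is not a function with range ⟨⟨t,t⟩,⟨e,⟨t,⟨t,t⟩⟩⟩⟩; hence [P k] is the functor — type ⟨t,⟨⟨t,t⟩,⟨e,⟨t,⟨t,t⟩⟩⟩⟩⟩.
At [P k] (required: ⟨t,⟨⟨t,t⟩,⟨e,⟨t,⟨t,t⟩⟩⟩⟩⟩): k is t, which is not a function with range ⟨t,⟨⟨t,t⟩,⟨e,⟨t,⟨t,t⟩⟩⟩⟩⟩; hence P is the functor — type ⟨t,⟨t,⟨⟨t,t⟩,⟨e,⟨t,⟨t,t⟩⟩⟩⟩⟩⟩.

⟨t,⟨t,⟨⟨t,t⟩,⟨e,⟨t,⟨t,t⟩⟩⟩⟩⟩⟩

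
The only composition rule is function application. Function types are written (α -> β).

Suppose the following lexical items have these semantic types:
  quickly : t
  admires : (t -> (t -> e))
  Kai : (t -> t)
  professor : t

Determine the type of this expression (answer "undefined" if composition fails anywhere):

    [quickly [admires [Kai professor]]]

[Kai professor] — Kai of type (t -> t) combines with professor of type t: type t.
[admires [Kai professor]] — admires of type (t -> (t -> e)) combines with [Kai professor] of type t: type (t -> e).
[quickly [admires [Kai professor]]] — [admires [Kai professor]] of type (t -> e) combines with quickly of type t: type e.

e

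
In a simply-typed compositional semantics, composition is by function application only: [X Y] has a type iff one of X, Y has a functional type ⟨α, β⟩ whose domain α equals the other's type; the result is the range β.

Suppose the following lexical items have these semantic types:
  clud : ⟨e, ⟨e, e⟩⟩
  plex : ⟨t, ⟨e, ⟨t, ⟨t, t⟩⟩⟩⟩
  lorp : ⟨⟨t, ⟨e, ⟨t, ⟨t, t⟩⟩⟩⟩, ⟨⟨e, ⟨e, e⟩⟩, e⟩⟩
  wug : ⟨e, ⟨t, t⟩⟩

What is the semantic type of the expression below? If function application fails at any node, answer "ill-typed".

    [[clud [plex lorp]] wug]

⟨t, t⟩

At [plex lorp], lorp : ⟨⟨t, ⟨e, ⟨t, ⟨t, t⟩⟩⟩⟩, ⟨⟨e, ⟨e, e⟩⟩, e⟩⟩ takes plex : ⟨t, ⟨e, ⟨t, ⟨t, t⟩⟩⟩⟩, giving ⟨⟨e, ⟨e, e⟩⟩, e⟩.
At [clud [plex lorp]], [plex lorp] : ⟨⟨e, ⟨e, e⟩⟩, e⟩ takes clud : ⟨e, ⟨e, e⟩⟩, giving e.
At [[clud [plex lorp]] wug], wug : ⟨e, ⟨t, t⟩⟩ takes [clud [plex lorp]] : e, giving ⟨t, t⟩.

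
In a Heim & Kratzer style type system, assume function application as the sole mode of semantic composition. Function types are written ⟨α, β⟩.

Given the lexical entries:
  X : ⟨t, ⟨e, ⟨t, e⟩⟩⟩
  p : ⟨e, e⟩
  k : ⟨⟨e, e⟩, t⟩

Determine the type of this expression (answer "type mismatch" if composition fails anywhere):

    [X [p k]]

At [p k], k : ⟨⟨e, e⟩, t⟩ takes p : ⟨e, e⟩, giving t.
At [X [p k]], X : ⟨t, ⟨e, ⟨t, e⟩⟩⟩ takes [p k] : t, giving ⟨e, ⟨t, e⟩⟩.

⟨e, ⟨t, e⟩⟩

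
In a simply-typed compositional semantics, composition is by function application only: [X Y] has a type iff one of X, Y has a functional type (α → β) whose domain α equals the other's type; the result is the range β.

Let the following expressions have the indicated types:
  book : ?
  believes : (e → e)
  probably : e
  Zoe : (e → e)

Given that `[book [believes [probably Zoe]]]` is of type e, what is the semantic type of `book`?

(e → e)

[book [believes [probably Zoe]]] is required to be e. [believes [probably Zoe]] : e cannot yield e as functor, so book : (e → e).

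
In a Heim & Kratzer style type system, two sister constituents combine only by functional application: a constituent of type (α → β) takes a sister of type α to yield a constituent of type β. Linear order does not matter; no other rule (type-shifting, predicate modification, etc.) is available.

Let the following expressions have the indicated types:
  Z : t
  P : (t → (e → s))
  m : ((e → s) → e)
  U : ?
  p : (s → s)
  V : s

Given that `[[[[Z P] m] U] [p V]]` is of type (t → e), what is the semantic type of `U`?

(e → (s → (t → e)))

[[[[Z P] m] U] [p V]] must have type (t → e). The sister [p V] has type s; that is not a function onto (t → e), so [[[Z P] m] U] must be the functor, of type (s → (t → e)).
[[[Z P] m] U] must have type (s → (t → e)). The sister [[Z P] m] has type e; that is not a function onto (s → (t → e)), so U must be the functor, of type (e → (s → (t → e))).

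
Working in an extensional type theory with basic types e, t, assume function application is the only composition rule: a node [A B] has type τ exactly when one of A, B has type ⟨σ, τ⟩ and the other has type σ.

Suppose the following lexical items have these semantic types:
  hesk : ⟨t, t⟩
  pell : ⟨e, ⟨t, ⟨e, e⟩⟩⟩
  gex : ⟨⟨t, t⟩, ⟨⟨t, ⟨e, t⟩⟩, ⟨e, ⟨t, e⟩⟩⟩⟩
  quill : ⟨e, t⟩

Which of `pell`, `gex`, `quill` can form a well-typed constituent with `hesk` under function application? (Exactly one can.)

gex

pell : ⟨e, ⟨t, ⟨e, e⟩⟩⟩ — neither side's domain matches the other.
gex — combines: gex : ⟨⟨t, t⟩, ⟨⟨t, ⟨e, t⟩⟩, ⟨e, ⟨t, e⟩⟩⟩⟩ takes hesk : ⟨t, t⟩ as argument, giving ⟨⟨t, ⟨e, t⟩⟩, ⟨e, ⟨t, e⟩⟩⟩.
quill : ⟨e, t⟩ — neither side's domain matches the other.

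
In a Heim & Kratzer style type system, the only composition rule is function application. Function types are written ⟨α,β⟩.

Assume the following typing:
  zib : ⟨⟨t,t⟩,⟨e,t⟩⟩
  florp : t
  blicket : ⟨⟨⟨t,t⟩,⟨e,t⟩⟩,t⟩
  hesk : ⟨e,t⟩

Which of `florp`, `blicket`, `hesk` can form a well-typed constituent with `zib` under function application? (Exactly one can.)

blicket

florp : t — does not combine with zib.
blicket — combines: blicket : ⟨⟨⟨t,t⟩,⟨e,t⟩⟩,t⟩ takes zib : ⟨⟨t,t⟩,⟨e,t⟩⟩ as argument, giving t.
hesk : ⟨e,t⟩ — does not combine with zib.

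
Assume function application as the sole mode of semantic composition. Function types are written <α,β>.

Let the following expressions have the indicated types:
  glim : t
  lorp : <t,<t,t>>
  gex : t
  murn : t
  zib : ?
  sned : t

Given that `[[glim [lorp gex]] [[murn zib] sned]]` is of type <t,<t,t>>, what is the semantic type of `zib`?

<t,<t,<t,<t,<t,t>>>>>

[[glim [lorp gex]] [[murn zib] sned]] is required to be <t,<t,t>>. [glim [lorp gex]] : t cannot yield <t,<t,t>> as functor, so [[murn zib] sned] : <t,<t,<t,t>>>.
[[murn zib] sned] is required to be <t,<t,<t,t>>>. sned : t cannot yield <t,<t,<t,t>>> as functor, so [murn zib] : <t,<t,<t,<t,t>>>>.
[murn zib] is required to be <t,<t,<t,<t,t>>>>. murn : t cannot yield <t,<t,<t,<t,t>>>> as functor, so zib : <t,<t,<t,<t,<t,t>>>>>.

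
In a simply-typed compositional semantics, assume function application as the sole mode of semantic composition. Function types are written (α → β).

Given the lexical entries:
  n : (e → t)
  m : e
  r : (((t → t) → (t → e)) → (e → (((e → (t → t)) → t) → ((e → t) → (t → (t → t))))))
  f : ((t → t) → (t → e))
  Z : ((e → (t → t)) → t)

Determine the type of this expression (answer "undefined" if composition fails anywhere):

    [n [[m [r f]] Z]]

[r f]: (((t → t) → (t → e)) → (e → (((e → (t → t)) → t) → ((e → t) → (t → (t → t)))))) applied to ((t → t) → (t → e)) yields (e → (((e → (t → t)) → t) → ((e → t) → (t → (t → t))))).
[m [r f]]: (e → (((e → (t → t)) → t) → ((e → t) → (t → (t → t))))) applied to e yields (((e → (t → t)) → t) → ((e → t) → (t → (t → t)))).
[[m [r f]] Z]: (((e → (t → t)) → t) → ((e → t) → (t → (t → t)))) applied to ((e → (t → t)) → t) yields ((e → t) → (t → (t → t))).
[n [[m [r f]] Z]]: ((e → t) → (t → (t → t))) applied to (e → t) yields (t → (t → t)).

(t → (t → t))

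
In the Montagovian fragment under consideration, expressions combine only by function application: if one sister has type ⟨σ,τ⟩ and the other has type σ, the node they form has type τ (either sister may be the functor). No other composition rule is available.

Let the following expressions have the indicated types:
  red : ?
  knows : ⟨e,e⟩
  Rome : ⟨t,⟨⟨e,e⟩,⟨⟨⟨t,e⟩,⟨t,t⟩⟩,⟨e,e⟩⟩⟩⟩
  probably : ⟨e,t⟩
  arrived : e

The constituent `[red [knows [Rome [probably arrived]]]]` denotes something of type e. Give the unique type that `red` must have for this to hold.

[red [knows [Rome [probably arrived]]]] is required to be e. [knows [Rome [probably arrived]]] : ⟨⟨⟨t,e⟩,⟨t,t⟩⟩,⟨e,e⟩⟩ cannot yield e as functor, so red : ⟨⟨⟨⟨t,e⟩,⟨t,t⟩⟩,⟨e,e⟩⟩,e⟩.

⟨⟨⟨⟨t,e⟩,⟨t,t⟩⟩,⟨e,e⟩⟩,e⟩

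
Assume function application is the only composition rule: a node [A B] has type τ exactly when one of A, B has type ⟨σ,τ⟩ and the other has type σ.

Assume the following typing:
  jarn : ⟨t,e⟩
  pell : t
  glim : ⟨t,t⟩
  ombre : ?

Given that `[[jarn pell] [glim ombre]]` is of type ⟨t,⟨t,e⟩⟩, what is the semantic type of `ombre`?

⟨⟨t,t⟩,⟨e,⟨t,⟨t,e⟩⟩⟩⟩

[[jarn pell] [glim ombre]] must have type ⟨t,⟨t,e⟩⟩. The sister [jarn pell] has type e; that is not a function onto ⟨t,⟨t,e⟩⟩, so [glim ombre] must be the functor, of type ⟨e,⟨t,⟨t,e⟩⟩⟩.
[glim ombre] must have type ⟨e,⟨t,⟨t,e⟩⟩⟩. The sister glim has type ⟨t,t⟩; that is not a function onto ⟨e,⟨t,⟨t,e⟩⟩⟩, so ombre must be the functor, of type ⟨⟨t,t⟩,⟨e,⟨t,⟨t,e⟩⟩⟩⟩.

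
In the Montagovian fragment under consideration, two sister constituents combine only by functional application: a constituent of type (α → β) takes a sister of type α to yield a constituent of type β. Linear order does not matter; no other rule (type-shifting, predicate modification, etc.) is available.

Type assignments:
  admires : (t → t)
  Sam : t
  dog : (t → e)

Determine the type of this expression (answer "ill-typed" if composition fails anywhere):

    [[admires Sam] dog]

[admires Sam]: admires is (t → t), Sam is t; result t.
[[admires Sam] dog]: dog is (t → e), [admires Sam] is t; result e.

e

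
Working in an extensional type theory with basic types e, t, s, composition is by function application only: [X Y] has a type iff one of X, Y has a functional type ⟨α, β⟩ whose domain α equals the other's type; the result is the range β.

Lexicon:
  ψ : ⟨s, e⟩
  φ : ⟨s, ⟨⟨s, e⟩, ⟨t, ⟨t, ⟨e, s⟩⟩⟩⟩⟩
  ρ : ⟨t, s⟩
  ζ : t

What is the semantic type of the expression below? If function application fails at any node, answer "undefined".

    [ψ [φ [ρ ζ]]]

⟨t, ⟨t, ⟨e, s⟩⟩⟩

[ρ ζ] — ρ of type ⟨t, s⟩ combines with ζ of type t: type s.
[φ [ρ ζ]] — φ of type ⟨s, ⟨⟨s, e⟩, ⟨t, ⟨t, ⟨e, s⟩⟩⟩⟩⟩ combines with [ρ ζ] of type s: type ⟨⟨s, e⟩, ⟨t, ⟨t, ⟨e, s⟩⟩⟩⟩.
[ψ [φ [ρ ζ]]] — [φ [ρ ζ]] of type ⟨⟨s, e⟩, ⟨t, ⟨t, ⟨e, s⟩⟩⟩⟩ combines with ψ of type ⟨s, e⟩: type ⟨t, ⟨t, ⟨e, s⟩⟩⟩.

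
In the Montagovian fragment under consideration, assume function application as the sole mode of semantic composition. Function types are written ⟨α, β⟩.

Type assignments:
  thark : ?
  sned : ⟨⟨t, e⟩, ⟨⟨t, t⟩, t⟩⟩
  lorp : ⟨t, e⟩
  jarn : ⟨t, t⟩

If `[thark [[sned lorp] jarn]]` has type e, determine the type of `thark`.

⟨t, e⟩

At [thark [[sned lorp] jarn]] (required: e): [[sned lorp] jarn] is t, which is not a function with range e; hence thark is the functor — type ⟨t, e⟩.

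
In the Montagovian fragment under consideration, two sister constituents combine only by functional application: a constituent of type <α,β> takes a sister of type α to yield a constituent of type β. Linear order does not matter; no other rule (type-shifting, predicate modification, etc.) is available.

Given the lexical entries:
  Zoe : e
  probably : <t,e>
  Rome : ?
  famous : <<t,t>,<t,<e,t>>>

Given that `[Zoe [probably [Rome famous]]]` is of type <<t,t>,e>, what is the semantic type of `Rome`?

<<<t,t>,<t,<e,t>>>,<<t,e>,<e,<<t,t>,e>>>>

[Zoe [probably [Rome famous]]] must have type <<t,t>,e>. The sister Zoe has type e; that is not a function onto <<t,t>,e>, so [probably [Rome famous]] must be the functor, of type <e,<<t,t>,e>>.
[probably [Rome famous]] must have type <e,<<t,t>,e>>. The sister probably has type <t,e>; that is not a function onto <e,<<t,t>,e>>, so [Rome famous] must be the functor, of type <<t,e>,<e,<<t,t>,e>>>.
[Rome famous] must have type <<t,e>,<e,<<t,t>,e>>>. The sister famous has type <<t,t>,<t,<e,t>>>; that is not a function onto <<t,e>,<e,<<t,t>,e>>>, so Rome must be the functor, of type <<<t,t>,<t,<e,t>>>,<<t,e>,<e,<<t,t>,e>>>>.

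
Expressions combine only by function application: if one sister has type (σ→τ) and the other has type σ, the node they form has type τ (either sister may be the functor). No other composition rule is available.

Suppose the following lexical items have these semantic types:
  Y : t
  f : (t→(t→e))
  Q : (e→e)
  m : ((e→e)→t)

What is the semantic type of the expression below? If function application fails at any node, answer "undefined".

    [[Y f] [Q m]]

[Y f]: (t→(t→e)) applied to t yields (t→e).
[Q m]: ((e→e)→t) applied to (e→e) yields t.
[[Y f] [Q m]]: (t→e) applied to t yields e.

e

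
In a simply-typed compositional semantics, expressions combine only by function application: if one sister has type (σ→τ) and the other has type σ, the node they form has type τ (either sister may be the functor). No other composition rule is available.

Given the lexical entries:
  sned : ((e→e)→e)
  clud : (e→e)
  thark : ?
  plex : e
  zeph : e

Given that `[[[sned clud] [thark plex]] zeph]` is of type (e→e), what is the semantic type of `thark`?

(e→(e→(e→(e→e))))

[[[sned clud] [thark plex]] zeph] must have type (e→e). The sister zeph has type e; that is not a function onto (e→e), so [[sned clud] [thark plex]] must be the functor, of type (e→(e→e)).
[[sned clud] [thark plex]] must have type (e→(e→e)). The sister [sned clud] has type e; that is not a function onto (e→(e→e)), so [thark plex] must be the functor, of type (e→(e→(e→e))).
[thark plex] must have type (e→(e→(e→e))). The sister plex has type e; that is not a function onto (e→(e→(e→e))), so thark must be the functor, of type (e→(e→(e→(e→e)))).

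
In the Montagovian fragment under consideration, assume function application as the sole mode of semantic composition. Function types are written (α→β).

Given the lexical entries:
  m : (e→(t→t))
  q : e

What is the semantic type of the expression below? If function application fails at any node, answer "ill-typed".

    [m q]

[m q]: (e→(t→t)) applied to e yields (t→t).

(t→t)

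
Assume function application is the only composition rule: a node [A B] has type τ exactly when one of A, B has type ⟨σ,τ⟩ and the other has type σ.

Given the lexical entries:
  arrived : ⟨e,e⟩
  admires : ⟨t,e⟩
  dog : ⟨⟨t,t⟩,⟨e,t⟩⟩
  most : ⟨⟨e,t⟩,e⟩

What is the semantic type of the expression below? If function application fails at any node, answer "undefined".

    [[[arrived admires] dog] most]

At [arrived admires]: neither ⟨e,e⟩ nor ⟨t,e⟩ can take the other as argument; the node is ill-typed.

undefined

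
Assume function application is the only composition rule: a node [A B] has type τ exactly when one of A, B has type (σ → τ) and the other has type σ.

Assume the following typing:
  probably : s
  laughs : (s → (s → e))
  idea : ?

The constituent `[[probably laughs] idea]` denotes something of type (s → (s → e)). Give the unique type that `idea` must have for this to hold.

((s → e) → (s → (s → e)))

For [[probably laughs] idea] to have type (s → (s → e)) with [probably laughs] of type (s → e), idea must be the function: idea : ((s → e) → (s → (s → e))).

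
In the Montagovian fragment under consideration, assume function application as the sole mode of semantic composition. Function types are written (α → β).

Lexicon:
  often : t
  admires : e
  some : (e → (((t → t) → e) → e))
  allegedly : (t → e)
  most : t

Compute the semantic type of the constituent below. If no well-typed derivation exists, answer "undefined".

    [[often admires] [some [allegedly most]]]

At [often admires]: neither t nor e can take the other as argument; the node is ill-typed.

undefined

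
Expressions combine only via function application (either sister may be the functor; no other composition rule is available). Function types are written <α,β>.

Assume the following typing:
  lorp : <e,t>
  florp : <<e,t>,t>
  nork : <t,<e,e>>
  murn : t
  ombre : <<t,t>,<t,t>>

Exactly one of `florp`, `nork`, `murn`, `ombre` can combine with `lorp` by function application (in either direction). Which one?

florp

florp — combines: florp : <<e,t>,t> takes lorp : <e,t> as argument, giving t.
nork : <t,<e,e>> — lorp needs e; nork needs t; neither fits.
murn : t — lorp needs e; murn needs nothing (atomic); neither fits.
ombre : <<t,t>,<t,t>> — lorp needs e; ombre needs <t,t>; neither fits.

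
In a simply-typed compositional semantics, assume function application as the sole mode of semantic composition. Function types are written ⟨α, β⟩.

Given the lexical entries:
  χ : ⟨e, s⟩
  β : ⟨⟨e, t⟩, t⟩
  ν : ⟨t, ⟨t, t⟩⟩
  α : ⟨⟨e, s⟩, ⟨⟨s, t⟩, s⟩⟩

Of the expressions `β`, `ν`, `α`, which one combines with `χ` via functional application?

β : ⟨⟨e, t⟩, t⟩ — does not combine with χ.
ν : ⟨t, ⟨t, t⟩⟩ — does not combine with χ.
α — combines: α : ⟨⟨e, s⟩, ⟨⟨s, t⟩, s⟩⟩ takes χ : ⟨e, s⟩ as argument, giving ⟨⟨s, t⟩, s⟩.

α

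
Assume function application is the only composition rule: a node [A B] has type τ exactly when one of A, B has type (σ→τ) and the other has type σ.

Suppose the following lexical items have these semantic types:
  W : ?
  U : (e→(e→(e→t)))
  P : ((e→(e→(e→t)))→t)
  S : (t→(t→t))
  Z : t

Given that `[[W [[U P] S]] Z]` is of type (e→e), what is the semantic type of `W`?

[[W [[U P] S]] Z] must have type (e→e). The sister Z has type t; that is not a function onto (e→e), so [W [[U P] S]] must be the functor, of type (t→(e→e)).
[W [[U P] S]] must have type (t→(e→e)). The sister [[U P] S] has type (t→t); that is not a function onto (t→(e→e)), so W must be the functor, of type ((t→t)→(t→(e→e))).

((t→t)→(t→(e→e)))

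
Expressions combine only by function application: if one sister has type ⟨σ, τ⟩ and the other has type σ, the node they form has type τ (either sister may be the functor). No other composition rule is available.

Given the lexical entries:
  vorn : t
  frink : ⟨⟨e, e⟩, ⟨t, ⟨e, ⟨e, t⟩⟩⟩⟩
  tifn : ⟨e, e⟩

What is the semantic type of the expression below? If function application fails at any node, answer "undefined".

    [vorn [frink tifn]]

[frink tifn] — frink of type ⟨⟨e, e⟩, ⟨t, ⟨e, ⟨e, t⟩⟩⟩⟩ combines with tifn of type ⟨e, e⟩: type ⟨t, ⟨e, ⟨e, t⟩⟩⟩.
[vorn [frink tifn]] — [frink tifn] of type ⟨t, ⟨e, ⟨e, t⟩⟩⟩ combines with vorn of type t: type ⟨e, ⟨e, t⟩⟩.

⟨e, ⟨e, t⟩⟩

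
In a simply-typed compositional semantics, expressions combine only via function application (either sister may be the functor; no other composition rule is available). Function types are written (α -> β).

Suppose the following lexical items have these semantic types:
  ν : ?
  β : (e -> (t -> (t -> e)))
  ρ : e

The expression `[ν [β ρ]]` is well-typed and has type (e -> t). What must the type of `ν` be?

[ν [β ρ]] is required to be (e -> t). [β ρ] : (t -> (t -> e)) cannot yield (e -> t) as functor, so ν : ((t -> (t -> e)) -> (e -> t)).

((t -> (t -> e)) -> (e -> t))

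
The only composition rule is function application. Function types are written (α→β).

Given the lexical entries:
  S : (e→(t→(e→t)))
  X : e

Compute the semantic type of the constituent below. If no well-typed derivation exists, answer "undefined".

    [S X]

[S X]: S is (e→(t→(e→t))), X is e; result (t→(e→t)).

(t→(e→t))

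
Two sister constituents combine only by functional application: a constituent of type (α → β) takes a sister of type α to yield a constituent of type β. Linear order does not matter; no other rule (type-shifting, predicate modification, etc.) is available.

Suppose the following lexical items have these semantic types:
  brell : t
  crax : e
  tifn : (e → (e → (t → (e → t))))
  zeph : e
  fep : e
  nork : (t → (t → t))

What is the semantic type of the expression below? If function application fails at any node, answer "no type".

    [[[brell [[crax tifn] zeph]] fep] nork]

(t → t)

[crax tifn]: functor tifn : (e → (e → (t → (e → t)))), argument crax : e; result (e → (t → (e → t))).
[[crax tifn] zeph]: functor [crax tifn] : (e → (t → (e → t))), argument zeph : e; result (t → (e → t)).
[brell [[crax tifn] zeph]]: functor [[crax tifn] zeph] : (t → (e → t)), argument brell : t; result (e → t).
[[brell [[crax tifn] zeph]] fep]: functor [brell [[crax tifn] zeph]] : (e → t), argument fep : e; result t.
[[[brell [[crax tifn] zeph]] fep] nork]: functor nork : (t → (t → t)), argument [[brell [[crax tifn] zeph]] fep] : t; result (t → t).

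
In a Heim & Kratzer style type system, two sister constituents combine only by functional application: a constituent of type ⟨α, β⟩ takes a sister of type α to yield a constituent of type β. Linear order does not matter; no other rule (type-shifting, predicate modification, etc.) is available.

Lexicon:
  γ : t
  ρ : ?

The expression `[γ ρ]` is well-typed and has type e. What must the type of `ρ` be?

⟨t, e⟩

For [γ ρ] to have type e with γ of type t, ρ must be the function: ρ : ⟨t, e⟩.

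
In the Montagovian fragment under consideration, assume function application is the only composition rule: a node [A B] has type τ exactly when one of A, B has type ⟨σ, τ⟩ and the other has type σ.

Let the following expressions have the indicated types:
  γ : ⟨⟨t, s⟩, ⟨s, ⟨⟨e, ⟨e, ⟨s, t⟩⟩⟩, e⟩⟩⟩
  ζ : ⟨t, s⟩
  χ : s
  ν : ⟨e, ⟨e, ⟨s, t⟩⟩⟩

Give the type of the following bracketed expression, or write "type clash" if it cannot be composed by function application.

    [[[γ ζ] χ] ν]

e

[γ ζ]: ⟨⟨t, s⟩, ⟨s, ⟨⟨e, ⟨e, ⟨s, t⟩⟩⟩, e⟩⟩⟩ applied to ⟨t, s⟩ yields ⟨s, ⟨⟨e, ⟨e, ⟨s, t⟩⟩⟩, e⟩⟩.
[[γ ζ] χ]: ⟨s, ⟨⟨e, ⟨e, ⟨s, t⟩⟩⟩, e⟩⟩ applied to s yields ⟨⟨e, ⟨e, ⟨s, t⟩⟩⟩, e⟩.
[[[γ ζ] χ] ν]: ⟨⟨e, ⟨e, ⟨s, t⟩⟩⟩, e⟩ applied to ⟨e, ⟨e, ⟨s, t⟩⟩⟩ yields e.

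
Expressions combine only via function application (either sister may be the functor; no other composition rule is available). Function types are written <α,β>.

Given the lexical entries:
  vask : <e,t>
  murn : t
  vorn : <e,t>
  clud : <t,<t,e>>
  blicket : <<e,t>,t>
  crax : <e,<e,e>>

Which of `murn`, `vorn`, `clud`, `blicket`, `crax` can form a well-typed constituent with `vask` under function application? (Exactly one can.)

murn : t — vask needs e; murn needs nothing (atomic); neither fits.
vorn : <e,t> — vask needs e; vorn needs e; neither fits.
clud : <t,<t,e>> — vask needs e; clud needs t; neither fits.
blicket — combines: blicket : <<e,t>,t> takes vask : <e,t> as argument, giving t.
crax : <e,<e,e>> — vask needs e; crax needs e; neither fits.

blicket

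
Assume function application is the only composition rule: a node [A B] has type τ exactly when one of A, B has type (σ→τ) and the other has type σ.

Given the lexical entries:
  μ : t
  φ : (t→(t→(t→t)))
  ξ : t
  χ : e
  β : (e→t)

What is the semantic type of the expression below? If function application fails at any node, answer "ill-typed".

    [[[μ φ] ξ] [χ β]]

[μ φ] — φ of type (t→(t→(t→t))) combines with μ of type t: type (t→(t→t)).
[[μ φ] ξ] — [μ φ] of type (t→(t→t)) combines with ξ of type t: type (t→t).
[χ β] — β of type (e→t) combines with χ of type e: type t.
[[[μ φ] ξ] [χ β]] — [[μ φ] ξ] of type (t→t) combines with [χ β] of type t: type t.

t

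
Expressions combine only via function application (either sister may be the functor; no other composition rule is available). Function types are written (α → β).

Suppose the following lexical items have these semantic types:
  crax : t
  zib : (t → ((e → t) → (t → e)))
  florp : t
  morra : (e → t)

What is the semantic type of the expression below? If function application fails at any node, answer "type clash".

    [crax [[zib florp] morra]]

e

[zib florp] — zib of type (t → ((e → t) → (t → e))) combines with florp of type t: type ((e → t) → (t → e)).
[[zib florp] morra] — [zib florp] of type ((e → t) → (t → e)) combines with morra of type (e → t): type (t → e).
[crax [[zib florp] morra]] — [[zib florp] morra] of type (t → e) combines with crax of type t: type e.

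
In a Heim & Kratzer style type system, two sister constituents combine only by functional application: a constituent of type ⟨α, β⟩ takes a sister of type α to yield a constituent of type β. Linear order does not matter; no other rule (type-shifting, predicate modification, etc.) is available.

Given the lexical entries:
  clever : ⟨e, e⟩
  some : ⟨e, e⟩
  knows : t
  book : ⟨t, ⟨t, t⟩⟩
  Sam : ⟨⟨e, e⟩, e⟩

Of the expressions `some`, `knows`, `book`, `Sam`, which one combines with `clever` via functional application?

Sam

some : ⟨e, e⟩ — no; clever wants e, and some wants e.
knows : t — no; clever wants e, and knows wants nothing (atomic).
book : ⟨t, ⟨t, t⟩⟩ — no; clever wants e, and book wants t.
Sam — combines: Sam : ⟨⟨e, e⟩, e⟩ takes clever : ⟨e, e⟩ as argument, giving e.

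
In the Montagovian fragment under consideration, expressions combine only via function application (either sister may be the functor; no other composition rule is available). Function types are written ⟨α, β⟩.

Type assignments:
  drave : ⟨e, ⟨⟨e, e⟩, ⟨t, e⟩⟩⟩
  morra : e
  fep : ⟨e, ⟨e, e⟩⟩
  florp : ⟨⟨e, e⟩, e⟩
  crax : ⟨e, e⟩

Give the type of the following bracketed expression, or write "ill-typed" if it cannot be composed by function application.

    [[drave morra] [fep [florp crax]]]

At [drave morra], drave : ⟨e, ⟨⟨e, e⟩, ⟨t, e⟩⟩⟩ takes morra : e, giving ⟨⟨e, e⟩, ⟨t, e⟩⟩.
At [florp crax], florp : ⟨⟨e, e⟩, e⟩ takes crax : ⟨e, e⟩, giving e.
At [fep [florp crax]], fep : ⟨e, ⟨e, e⟩⟩ takes [florp crax] : e, giving ⟨e, e⟩.
At [[drave morra] [fep [florp crax]]], [drave morra] : ⟨⟨e, e⟩, ⟨t, e⟩⟩ takes [fep [florp crax]] : ⟨e, e⟩, giving ⟨t, e⟩.

⟨t, e⟩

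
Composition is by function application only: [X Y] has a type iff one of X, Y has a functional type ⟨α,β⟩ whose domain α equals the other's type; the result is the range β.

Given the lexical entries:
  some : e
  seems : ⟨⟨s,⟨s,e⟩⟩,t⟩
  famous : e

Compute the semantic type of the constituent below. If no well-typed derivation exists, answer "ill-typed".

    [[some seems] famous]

At [some seems]: neither e nor ⟨⟨s,⟨s,e⟩⟩,t⟩ can take the other as argument; the node is ill-typed.

ill-typed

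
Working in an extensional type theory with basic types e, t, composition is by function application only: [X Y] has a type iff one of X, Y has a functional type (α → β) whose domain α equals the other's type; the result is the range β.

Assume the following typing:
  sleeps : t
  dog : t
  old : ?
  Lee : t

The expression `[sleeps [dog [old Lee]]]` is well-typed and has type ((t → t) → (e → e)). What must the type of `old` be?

[sleeps [dog [old Lee]]] is required to be ((t → t) → (e → e)). sleeps : t cannot yield ((t → t) → (e → e)) as functor, so [dog [old Lee]] : (t → ((t → t) → (e → e))).
[dog [old Lee]] is required to be (t → ((t → t) → (e → e))). dog : t cannot yield (t → ((t → t) → (e → e))) as functor, so [old Lee] : (t → (t → ((t → t) → (e → e)))).
[old Lee] is required to be (t → (t → ((t → t) → (e → e)))). Lee : t cannot yield (t → (t → ((t → t) → (e → e)))) as functor, so old : (t → (t → (t → ((t → t) → (e → e))))).

(t → (t → (t → ((t → t) → (e → e)))))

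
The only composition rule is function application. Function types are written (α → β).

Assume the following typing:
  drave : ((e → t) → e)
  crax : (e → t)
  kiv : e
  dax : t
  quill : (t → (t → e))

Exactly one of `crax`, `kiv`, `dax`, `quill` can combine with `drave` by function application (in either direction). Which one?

crax

crax — combines: drave : ((e → t) → e) takes crax : (e → t) as argument, giving e.
kiv : e — no; drave wants (e → t), and kiv wants nothing (atomic).
dax : t — no; drave wants (e → t), and dax wants nothing (atomic).
quill : (t → (t → e)) — no; drave wants (e → t), and quill wants t.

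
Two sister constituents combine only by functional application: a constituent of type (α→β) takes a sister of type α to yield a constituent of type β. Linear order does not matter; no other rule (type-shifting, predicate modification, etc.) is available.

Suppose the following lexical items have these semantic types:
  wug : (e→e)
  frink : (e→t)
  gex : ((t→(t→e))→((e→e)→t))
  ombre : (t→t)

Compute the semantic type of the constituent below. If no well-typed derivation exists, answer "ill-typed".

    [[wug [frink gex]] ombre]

ill-typed

[frink gex]: (e→t) and ((t→(t→e))→((e→e)→t)) cannot combine by function application — type clash.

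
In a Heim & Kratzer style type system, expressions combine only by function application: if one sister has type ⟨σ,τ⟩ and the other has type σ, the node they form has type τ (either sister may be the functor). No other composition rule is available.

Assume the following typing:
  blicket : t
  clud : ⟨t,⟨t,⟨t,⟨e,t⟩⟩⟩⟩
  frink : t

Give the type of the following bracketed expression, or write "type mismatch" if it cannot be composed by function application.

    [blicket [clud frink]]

⟨t,⟨e,t⟩⟩

At [clud frink], clud : ⟨t,⟨t,⟨t,⟨e,t⟩⟩⟩⟩ takes frink : t, giving ⟨t,⟨t,⟨e,t⟩⟩⟩.
At [blicket [clud frink]], [clud frink] : ⟨t,⟨t,⟨e,t⟩⟩⟩ takes blicket : t, giving ⟨t,⟨e,t⟩⟩.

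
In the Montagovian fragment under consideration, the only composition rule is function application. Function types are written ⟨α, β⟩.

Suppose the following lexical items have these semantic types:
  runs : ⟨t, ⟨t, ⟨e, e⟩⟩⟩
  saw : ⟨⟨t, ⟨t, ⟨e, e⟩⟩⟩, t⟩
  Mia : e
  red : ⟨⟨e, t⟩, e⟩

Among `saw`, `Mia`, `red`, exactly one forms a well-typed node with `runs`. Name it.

saw

saw — combines: saw : ⟨⟨t, ⟨t, ⟨e, e⟩⟩⟩, t⟩ takes runs : ⟨t, ⟨t, ⟨e, e⟩⟩⟩ as argument, giving t.
Mia : e — does not combine with runs.
red : ⟨⟨e, t⟩, e⟩ — does not combine with runs.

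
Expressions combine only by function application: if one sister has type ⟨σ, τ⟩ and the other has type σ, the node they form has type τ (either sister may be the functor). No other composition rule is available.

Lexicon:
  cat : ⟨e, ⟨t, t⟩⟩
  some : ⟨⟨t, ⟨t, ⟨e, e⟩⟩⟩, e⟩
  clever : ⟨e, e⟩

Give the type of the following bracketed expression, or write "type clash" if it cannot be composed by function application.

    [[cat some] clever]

type clash

[cat some]: ⟨e, ⟨t, t⟩⟩ with ⟨⟨t, ⟨t, ⟨e, e⟩⟩⟩, e⟩ — neither is a function whose domain matches the other; composition fails here.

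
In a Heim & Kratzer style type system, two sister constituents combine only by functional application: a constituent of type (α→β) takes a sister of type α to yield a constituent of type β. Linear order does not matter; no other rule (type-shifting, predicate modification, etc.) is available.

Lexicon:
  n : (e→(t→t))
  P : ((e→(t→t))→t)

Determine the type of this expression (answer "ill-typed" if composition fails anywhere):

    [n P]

t

At [n P], P : ((e→(t→t))→t) takes n : (e→(t→t)), giving t.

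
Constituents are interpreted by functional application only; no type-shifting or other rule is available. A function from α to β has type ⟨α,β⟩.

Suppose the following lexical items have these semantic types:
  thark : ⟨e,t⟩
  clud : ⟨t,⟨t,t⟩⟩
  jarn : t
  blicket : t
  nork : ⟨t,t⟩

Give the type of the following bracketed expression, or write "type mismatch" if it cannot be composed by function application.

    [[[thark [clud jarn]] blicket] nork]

At [clud jarn], clud : ⟨t,⟨t,t⟩⟩ takes jarn : t, giving ⟨t,t⟩.
At [thark [clud jarn]]: neither ⟨e,t⟩ nor ⟨t,t⟩ can take the other as argument; the node is ill-typed.

type mismatch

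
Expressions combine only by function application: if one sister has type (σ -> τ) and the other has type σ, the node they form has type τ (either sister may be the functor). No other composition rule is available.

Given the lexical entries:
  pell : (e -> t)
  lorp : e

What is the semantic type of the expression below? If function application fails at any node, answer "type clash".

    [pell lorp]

t

At [pell lorp], pell : (e -> t) takes lorp : e, giving t.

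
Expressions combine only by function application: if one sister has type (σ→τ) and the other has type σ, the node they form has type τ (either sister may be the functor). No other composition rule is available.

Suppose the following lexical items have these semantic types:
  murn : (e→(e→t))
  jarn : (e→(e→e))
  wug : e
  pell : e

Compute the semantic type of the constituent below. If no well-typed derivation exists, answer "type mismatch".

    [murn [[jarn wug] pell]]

(e→t)

[jarn wug]: jarn is (e→(e→e)), wug is e; result (e→e).
[[jarn wug] pell]: [jarn wug] is (e→e), pell is e; result e.
[murn [[jarn wug] pell]]: murn is (e→(e→t)), [[jarn wug] pell] is e; result (e→t).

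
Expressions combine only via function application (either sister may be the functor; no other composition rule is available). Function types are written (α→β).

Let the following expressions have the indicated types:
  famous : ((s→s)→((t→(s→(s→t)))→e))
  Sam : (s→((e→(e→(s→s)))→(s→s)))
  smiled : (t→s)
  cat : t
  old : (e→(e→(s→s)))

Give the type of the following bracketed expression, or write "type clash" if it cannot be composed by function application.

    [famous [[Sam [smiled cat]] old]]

((t→(s→(s→t)))→e)

At [smiled cat], smiled : (t→s) takes cat : t, giving s.
At [Sam [smiled cat]], Sam : (s→((e→(e→(s→s)))→(s→s))) takes [smiled cat] : s, giving ((e→(e→(s→s)))→(s→s)).
At [[Sam [smiled cat]] old], [Sam [smiled cat]] : ((e→(e→(s→s)))→(s→s)) takes old : (e→(e→(s→s))), giving (s→s).
At [famous [[Sam [smiled cat]] old]], famous : ((s→s)→((t→(s→(s→t)))→e)) takes [[Sam [smiled cat]] old] : (s→s), giving ((t→(s→(s→t)))→e).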